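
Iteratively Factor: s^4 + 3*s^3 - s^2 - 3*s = (s + 1)*(s^3 + 2*s^2 - 3*s) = (s + 1)*(s + 3)*(s^2 - s) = s*(s + 1)*(s + 3)*(s - 1)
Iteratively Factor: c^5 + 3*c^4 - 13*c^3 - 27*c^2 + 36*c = (c)*(c^4 + 3*c^3 - 13*c^2 - 27*c + 36) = c*(c - 3)*(c^3 + 6*c^2 + 5*c - 12) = c*(c - 3)*(c + 3)*(c^2 + 3*c - 4) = c*(c - 3)*(c - 1)*(c + 3)*(c + 4)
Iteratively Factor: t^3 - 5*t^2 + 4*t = (t - 4)*(t^2 - t) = (t - 4)*(t - 1)*(t)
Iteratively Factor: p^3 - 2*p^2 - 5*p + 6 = (p + 2)*(p^2 - 4*p + 3) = (p - 1)*(p + 2)*(p - 3)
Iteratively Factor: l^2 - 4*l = (l - 4)*(l)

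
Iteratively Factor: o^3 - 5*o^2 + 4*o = (o)*(o^2 - 5*o + 4) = o*(o - 4)*(o - 1)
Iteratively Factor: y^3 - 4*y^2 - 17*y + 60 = (y + 4)*(y^2 - 8*y + 15) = (y - 3)*(y + 4)*(y - 5)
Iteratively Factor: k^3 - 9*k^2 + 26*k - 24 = (k - 2)*(k^2 - 7*k + 12) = (k - 4)*(k - 2)*(k - 3)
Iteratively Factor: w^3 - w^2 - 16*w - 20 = (w + 2)*(w^2 - 3*w - 10) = (w + 2)^2*(w - 5)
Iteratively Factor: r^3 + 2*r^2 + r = (r)*(r^2 + 2*r + 1) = r*(r + 1)*(r + 1)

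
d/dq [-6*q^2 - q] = -12*q - 1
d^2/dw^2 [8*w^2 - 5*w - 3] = 16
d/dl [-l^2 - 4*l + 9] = -2*l - 4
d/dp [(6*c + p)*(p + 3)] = 6*c + 2*p + 3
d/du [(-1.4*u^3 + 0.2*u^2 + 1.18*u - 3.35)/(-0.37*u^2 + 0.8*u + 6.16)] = (0.518*u^4 - 2.24*u^3 - 25.2754*u^2 - 0.0149999999999997*u + 9.9488)/(0.1369*u^4 - 0.592*u^3 - 3.9184*u^2 + 9.856*u + 37.9456)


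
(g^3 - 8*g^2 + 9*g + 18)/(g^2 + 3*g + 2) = (g^2 - 9*g + 18)/(g + 2)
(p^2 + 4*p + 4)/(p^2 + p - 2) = (p + 2)/(p - 1)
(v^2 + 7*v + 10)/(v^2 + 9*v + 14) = (v + 5)/(v + 7)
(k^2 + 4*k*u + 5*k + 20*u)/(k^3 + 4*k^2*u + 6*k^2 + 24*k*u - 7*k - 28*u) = (k + 5)/(k^2 + 6*k - 7)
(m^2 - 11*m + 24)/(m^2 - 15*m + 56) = (m - 3)/(m - 7)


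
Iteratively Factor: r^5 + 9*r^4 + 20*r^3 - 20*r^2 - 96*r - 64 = (r + 4)*(r^4 + 5*r^3 - 20*r - 16) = (r + 4)^2*(r^3 + r^2 - 4*r - 4) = (r - 2)*(r + 4)^2*(r^2 + 3*r + 2) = (r - 2)*(r + 2)*(r + 4)^2*(r + 1)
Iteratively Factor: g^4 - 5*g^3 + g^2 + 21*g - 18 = (g - 3)*(g^3 - 2*g^2 - 5*g + 6) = (g - 3)*(g + 2)*(g^2 - 4*g + 3) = (g - 3)^2*(g + 2)*(g - 1)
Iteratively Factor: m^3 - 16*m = (m + 4)*(m^2 - 4*m) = m*(m + 4)*(m - 4)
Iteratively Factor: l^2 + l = (l)*(l + 1)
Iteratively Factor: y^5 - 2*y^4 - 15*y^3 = (y + 3)*(y^4 - 5*y^3) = (y - 5)*(y + 3)*(y^3) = y*(y - 5)*(y + 3)*(y^2) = y^2*(y - 5)*(y + 3)*(y)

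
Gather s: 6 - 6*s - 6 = -6*s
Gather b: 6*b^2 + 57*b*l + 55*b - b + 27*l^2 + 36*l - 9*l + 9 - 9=6*b^2 + b*(57*l + 54) + 27*l^2 + 27*l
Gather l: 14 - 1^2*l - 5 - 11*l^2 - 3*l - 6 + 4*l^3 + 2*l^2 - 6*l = 4*l^3 - 9*l^2 - 10*l + 3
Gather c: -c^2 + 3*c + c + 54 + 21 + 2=-c^2 + 4*c + 77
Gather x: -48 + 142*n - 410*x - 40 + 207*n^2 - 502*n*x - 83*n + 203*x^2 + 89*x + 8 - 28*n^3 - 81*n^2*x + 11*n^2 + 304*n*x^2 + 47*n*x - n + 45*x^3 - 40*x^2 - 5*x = -28*n^3 + 218*n^2 + 58*n + 45*x^3 + x^2*(304*n + 163) + x*(-81*n^2 - 455*n - 326) - 80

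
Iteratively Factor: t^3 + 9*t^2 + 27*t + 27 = (t + 3)*(t^2 + 6*t + 9) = (t + 3)^2*(t + 3)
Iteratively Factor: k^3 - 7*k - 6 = (k + 1)*(k^2 - k - 6) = (k + 1)*(k + 2)*(k - 3)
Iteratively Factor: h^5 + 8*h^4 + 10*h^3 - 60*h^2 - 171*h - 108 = (h + 1)*(h^4 + 7*h^3 + 3*h^2 - 63*h - 108) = (h - 3)*(h + 1)*(h^3 + 10*h^2 + 33*h + 36) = (h - 3)*(h + 1)*(h + 3)*(h^2 + 7*h + 12) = (h - 3)*(h + 1)*(h + 3)^2*(h + 4)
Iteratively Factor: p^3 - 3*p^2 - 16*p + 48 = (p + 4)*(p^2 - 7*p + 12) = (p - 3)*(p + 4)*(p - 4)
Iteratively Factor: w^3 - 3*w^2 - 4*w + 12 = (w + 2)*(w^2 - 5*w + 6) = (w - 3)*(w + 2)*(w - 2)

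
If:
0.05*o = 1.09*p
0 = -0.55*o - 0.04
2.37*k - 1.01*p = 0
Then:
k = -0.00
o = -0.07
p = -0.00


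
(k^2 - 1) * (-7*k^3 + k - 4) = -7*k^5 + 8*k^3 - 4*k^2 - k + 4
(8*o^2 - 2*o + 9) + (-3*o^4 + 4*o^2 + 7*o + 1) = -3*o^4 + 12*o^2 + 5*o + 10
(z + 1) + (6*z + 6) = 7*z + 7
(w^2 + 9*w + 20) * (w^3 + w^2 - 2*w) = w^5 + 10*w^4 + 27*w^3 + 2*w^2 - 40*w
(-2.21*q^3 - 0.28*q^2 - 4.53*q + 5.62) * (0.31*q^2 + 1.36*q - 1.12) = -0.6851*q^5 - 3.0924*q^4 + 0.6901*q^3 - 4.105*q^2 + 12.7168*q - 6.2944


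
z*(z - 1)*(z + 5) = z^3 + 4*z^2 - 5*z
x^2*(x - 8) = x^3 - 8*x^2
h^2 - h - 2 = (h - 2)*(h + 1)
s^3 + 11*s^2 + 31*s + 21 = (s + 1)*(s + 3)*(s + 7)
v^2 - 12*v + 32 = (v - 8)*(v - 4)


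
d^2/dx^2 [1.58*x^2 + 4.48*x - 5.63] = 3.16000000000000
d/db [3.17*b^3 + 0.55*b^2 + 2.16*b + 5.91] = 9.51*b^2 + 1.1*b + 2.16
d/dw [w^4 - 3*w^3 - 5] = w^2*(4*w - 9)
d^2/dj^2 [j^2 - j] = 2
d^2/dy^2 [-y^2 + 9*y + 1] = -2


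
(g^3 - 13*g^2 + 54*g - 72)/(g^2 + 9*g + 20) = (g^3 - 13*g^2 + 54*g - 72)/(g^2 + 9*g + 20)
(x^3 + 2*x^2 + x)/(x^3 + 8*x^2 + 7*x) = (x + 1)/(x + 7)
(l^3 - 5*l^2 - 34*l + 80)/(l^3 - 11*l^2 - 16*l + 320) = (l - 2)/(l - 8)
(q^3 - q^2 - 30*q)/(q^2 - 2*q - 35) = q*(q - 6)/(q - 7)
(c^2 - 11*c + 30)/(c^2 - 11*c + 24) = (c^2 - 11*c + 30)/(c^2 - 11*c + 24)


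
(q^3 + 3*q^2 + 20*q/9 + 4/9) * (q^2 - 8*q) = q^5 - 5*q^4 - 196*q^3/9 - 52*q^2/3 - 32*q/9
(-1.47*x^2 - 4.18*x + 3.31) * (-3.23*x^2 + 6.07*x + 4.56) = 4.7481*x^4 + 4.5785*x^3 - 42.7671*x^2 + 1.03090000000001*x + 15.0936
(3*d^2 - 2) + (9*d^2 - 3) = 12*d^2 - 5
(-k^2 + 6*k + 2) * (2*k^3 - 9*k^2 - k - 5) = -2*k^5 + 21*k^4 - 49*k^3 - 19*k^2 - 32*k - 10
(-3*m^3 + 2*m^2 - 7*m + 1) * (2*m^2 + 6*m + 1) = -6*m^5 - 14*m^4 - 5*m^3 - 38*m^2 - m + 1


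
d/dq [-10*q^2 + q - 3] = 1 - 20*q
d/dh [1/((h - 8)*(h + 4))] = 2*(2 - h)/(h^4 - 8*h^3 - 48*h^2 + 256*h + 1024)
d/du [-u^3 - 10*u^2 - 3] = u*(-3*u - 20)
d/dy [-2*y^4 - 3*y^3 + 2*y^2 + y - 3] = -8*y^3 - 9*y^2 + 4*y + 1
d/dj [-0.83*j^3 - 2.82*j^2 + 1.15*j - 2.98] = -2.49*j^2 - 5.64*j + 1.15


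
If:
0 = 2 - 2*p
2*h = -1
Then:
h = -1/2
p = 1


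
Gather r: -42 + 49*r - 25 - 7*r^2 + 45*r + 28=-7*r^2 + 94*r - 39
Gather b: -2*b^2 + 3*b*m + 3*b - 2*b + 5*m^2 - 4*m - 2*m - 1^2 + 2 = -2*b^2 + b*(3*m + 1) + 5*m^2 - 6*m + 1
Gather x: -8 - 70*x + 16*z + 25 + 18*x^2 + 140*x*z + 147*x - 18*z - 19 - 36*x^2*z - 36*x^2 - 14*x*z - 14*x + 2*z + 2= x^2*(-36*z - 18) + x*(126*z + 63)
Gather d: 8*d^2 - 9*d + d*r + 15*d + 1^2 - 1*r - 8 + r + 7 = 8*d^2 + d*(r + 6)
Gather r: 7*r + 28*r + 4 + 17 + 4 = 35*r + 25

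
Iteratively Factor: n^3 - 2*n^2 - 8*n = (n + 2)*(n^2 - 4*n) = n*(n + 2)*(n - 4)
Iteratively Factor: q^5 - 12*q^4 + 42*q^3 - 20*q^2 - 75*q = (q - 5)*(q^4 - 7*q^3 + 7*q^2 + 15*q) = q*(q - 5)*(q^3 - 7*q^2 + 7*q + 15) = q*(q - 5)*(q - 3)*(q^2 - 4*q - 5) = q*(q - 5)^2*(q - 3)*(q + 1)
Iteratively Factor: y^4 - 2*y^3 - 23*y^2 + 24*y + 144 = (y - 4)*(y^3 + 2*y^2 - 15*y - 36) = (y - 4)*(y + 3)*(y^2 - y - 12) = (y - 4)^2*(y + 3)*(y + 3)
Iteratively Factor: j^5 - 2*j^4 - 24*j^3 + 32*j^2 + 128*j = (j - 4)*(j^4 + 2*j^3 - 16*j^2 - 32*j) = j*(j - 4)*(j^3 + 2*j^2 - 16*j - 32) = j*(j - 4)^2*(j^2 + 6*j + 8) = j*(j - 4)^2*(j + 4)*(j + 2)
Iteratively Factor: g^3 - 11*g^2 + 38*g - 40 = (g - 4)*(g^2 - 7*g + 10) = (g - 5)*(g - 4)*(g - 2)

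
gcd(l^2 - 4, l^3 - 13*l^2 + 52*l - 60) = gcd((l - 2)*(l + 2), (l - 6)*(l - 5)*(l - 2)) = l - 2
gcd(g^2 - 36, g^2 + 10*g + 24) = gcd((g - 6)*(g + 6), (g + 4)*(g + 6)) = g + 6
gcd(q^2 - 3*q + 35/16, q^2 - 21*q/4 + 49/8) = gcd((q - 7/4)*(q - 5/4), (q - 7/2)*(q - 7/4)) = q - 7/4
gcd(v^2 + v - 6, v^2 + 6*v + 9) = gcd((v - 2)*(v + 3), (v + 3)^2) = v + 3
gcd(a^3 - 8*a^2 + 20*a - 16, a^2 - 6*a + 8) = a^2 - 6*a + 8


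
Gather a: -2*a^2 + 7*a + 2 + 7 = -2*a^2 + 7*a + 9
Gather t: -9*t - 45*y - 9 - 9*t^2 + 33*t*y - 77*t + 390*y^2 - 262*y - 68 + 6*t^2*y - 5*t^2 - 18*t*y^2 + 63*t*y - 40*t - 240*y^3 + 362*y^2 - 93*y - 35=t^2*(6*y - 14) + t*(-18*y^2 + 96*y - 126) - 240*y^3 + 752*y^2 - 400*y - 112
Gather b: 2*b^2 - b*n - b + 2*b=2*b^2 + b*(1 - n)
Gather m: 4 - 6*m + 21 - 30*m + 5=30 - 36*m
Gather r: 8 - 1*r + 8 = 16 - r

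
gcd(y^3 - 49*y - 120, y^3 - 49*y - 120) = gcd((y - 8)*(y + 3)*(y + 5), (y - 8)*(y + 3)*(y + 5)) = y^3 - 49*y - 120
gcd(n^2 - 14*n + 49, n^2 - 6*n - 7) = n - 7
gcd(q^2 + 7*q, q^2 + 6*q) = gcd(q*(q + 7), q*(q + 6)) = q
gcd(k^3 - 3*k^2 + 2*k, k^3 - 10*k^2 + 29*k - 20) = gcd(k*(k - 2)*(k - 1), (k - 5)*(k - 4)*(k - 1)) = k - 1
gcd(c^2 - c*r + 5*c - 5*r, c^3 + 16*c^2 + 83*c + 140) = c + 5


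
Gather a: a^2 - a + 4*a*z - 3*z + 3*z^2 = a^2 + a*(4*z - 1) + 3*z^2 - 3*z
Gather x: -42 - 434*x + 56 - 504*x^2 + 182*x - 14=-504*x^2 - 252*x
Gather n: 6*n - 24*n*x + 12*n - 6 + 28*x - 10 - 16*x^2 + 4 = n*(18 - 24*x) - 16*x^2 + 28*x - 12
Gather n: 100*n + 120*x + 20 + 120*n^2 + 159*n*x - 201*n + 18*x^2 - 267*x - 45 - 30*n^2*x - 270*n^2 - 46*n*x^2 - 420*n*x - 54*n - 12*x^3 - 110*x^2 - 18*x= n^2*(-30*x - 150) + n*(-46*x^2 - 261*x - 155) - 12*x^3 - 92*x^2 - 165*x - 25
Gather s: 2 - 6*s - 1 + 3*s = 1 - 3*s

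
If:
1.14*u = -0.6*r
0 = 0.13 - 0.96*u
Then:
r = -0.26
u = 0.14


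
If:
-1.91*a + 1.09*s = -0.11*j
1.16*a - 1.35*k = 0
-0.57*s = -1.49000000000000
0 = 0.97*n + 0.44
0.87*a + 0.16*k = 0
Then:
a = 0.00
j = -25.90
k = 0.00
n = -0.45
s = 2.61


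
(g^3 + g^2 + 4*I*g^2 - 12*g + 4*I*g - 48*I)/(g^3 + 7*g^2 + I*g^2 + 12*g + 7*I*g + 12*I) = (g^2 + g*(-3 + 4*I) - 12*I)/(g^2 + g*(3 + I) + 3*I)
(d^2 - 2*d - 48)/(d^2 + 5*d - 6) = (d - 8)/(d - 1)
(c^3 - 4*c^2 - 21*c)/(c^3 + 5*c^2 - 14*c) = (c^2 - 4*c - 21)/(c^2 + 5*c - 14)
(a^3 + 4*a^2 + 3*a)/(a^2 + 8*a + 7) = a*(a + 3)/(a + 7)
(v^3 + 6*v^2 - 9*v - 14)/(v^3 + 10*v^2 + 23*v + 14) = (v - 2)/(v + 2)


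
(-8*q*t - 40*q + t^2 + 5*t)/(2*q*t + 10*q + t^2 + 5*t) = (-8*q + t)/(2*q + t)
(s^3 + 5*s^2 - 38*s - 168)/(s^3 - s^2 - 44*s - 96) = (s^2 + s - 42)/(s^2 - 5*s - 24)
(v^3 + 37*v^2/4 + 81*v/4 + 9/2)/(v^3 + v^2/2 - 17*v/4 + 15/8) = 2*(4*v^3 + 37*v^2 + 81*v + 18)/(8*v^3 + 4*v^2 - 34*v + 15)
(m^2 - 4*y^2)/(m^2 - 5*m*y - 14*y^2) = (-m + 2*y)/(-m + 7*y)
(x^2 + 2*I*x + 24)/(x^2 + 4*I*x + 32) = (x + 6*I)/(x + 8*I)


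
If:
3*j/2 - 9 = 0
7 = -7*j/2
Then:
No Solution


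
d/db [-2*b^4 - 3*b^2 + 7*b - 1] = -8*b^3 - 6*b + 7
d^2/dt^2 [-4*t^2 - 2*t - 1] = -8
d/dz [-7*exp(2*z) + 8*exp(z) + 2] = (8 - 14*exp(z))*exp(z)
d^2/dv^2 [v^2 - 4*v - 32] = 2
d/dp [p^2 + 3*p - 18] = 2*p + 3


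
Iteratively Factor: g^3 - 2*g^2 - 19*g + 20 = (g - 1)*(g^2 - g - 20) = (g - 5)*(g - 1)*(g + 4)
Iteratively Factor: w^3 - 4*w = (w)*(w^2 - 4) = w*(w + 2)*(w - 2)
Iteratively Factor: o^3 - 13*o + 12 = (o - 1)*(o^2 + o - 12) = (o - 1)*(o + 4)*(o - 3)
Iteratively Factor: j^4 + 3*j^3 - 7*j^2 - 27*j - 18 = (j + 2)*(j^3 + j^2 - 9*j - 9) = (j - 3)*(j + 2)*(j^2 + 4*j + 3) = (j - 3)*(j + 1)*(j + 2)*(j + 3)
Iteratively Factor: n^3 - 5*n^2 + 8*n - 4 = (n - 2)*(n^2 - 3*n + 2) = (n - 2)*(n - 1)*(n - 2)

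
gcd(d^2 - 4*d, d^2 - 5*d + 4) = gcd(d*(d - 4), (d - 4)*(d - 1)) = d - 4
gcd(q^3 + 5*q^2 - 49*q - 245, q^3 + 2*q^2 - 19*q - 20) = q + 5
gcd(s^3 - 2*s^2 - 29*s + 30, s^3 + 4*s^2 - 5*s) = s^2 + 4*s - 5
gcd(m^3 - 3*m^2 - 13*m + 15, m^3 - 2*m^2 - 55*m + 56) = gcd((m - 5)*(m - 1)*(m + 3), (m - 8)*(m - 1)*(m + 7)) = m - 1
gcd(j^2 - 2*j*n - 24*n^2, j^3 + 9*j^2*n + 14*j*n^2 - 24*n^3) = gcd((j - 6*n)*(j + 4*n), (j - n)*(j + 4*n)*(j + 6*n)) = j + 4*n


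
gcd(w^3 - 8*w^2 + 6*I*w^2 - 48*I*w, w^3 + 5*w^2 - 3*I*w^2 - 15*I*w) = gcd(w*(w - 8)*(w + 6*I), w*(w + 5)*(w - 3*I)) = w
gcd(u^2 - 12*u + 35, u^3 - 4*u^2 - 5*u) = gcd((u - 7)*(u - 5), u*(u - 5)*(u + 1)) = u - 5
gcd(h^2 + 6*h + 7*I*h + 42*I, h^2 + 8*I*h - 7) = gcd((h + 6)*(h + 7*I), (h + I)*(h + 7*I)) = h + 7*I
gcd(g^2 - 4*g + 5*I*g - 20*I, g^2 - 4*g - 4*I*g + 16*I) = g - 4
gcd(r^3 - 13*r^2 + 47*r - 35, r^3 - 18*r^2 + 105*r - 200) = r - 5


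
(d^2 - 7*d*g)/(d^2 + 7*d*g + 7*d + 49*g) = d*(d - 7*g)/(d^2 + 7*d*g + 7*d + 49*g)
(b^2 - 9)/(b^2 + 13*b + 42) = (b^2 - 9)/(b^2 + 13*b + 42)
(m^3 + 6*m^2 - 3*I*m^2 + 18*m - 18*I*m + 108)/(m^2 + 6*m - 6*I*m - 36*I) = m + 3*I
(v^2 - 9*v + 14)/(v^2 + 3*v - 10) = (v - 7)/(v + 5)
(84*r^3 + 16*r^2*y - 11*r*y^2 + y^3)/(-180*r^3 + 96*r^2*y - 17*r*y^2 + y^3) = (-14*r^2 - 5*r*y + y^2)/(30*r^2 - 11*r*y + y^2)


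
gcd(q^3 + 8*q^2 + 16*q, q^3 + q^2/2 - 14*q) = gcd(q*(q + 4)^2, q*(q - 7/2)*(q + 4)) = q^2 + 4*q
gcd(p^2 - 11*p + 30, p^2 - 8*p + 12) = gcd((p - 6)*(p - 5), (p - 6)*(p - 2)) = p - 6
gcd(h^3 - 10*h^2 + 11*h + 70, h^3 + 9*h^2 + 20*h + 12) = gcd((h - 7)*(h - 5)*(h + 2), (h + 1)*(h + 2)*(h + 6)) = h + 2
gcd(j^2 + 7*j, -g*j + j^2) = j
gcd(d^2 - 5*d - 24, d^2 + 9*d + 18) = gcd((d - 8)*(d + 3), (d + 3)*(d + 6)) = d + 3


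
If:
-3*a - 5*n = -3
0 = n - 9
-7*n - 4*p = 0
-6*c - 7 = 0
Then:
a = -14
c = -7/6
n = 9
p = -63/4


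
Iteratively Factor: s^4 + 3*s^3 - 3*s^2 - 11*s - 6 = (s - 2)*(s^3 + 5*s^2 + 7*s + 3) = (s - 2)*(s + 3)*(s^2 + 2*s + 1) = (s - 2)*(s + 1)*(s + 3)*(s + 1)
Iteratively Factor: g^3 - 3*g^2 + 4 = (g - 2)*(g^2 - g - 2) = (g - 2)*(g + 1)*(g - 2)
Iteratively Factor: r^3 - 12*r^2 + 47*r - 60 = (r - 5)*(r^2 - 7*r + 12) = (r - 5)*(r - 3)*(r - 4)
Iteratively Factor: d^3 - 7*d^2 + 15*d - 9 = (d - 3)*(d^2 - 4*d + 3) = (d - 3)*(d - 1)*(d - 3)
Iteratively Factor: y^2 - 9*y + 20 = (y - 5)*(y - 4)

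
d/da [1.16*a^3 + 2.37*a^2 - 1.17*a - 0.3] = 3.48*a^2 + 4.74*a - 1.17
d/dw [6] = 0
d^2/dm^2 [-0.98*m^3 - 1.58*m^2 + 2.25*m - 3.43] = -5.88*m - 3.16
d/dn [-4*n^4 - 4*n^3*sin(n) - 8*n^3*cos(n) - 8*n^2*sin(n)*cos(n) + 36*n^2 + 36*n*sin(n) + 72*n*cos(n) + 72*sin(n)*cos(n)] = 8*n^3*sin(n) - 4*n^3*cos(n) - 16*n^3 - 12*n^2*sin(n) - 24*n^2*cos(n) - 8*n^2*cos(2*n) - 72*n*sin(n) - 8*n*sin(2*n) + 36*n*cos(n) + 72*n + 36*sin(n) + 72*cos(n) + 72*cos(2*n)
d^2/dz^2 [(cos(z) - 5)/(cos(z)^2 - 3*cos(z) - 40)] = (9*sin(z)^4*cos(z) - 17*sin(z)^4 + 969*sin(z)^2 + 8327*cos(z)/4 + 291*cos(3*z)/4 - cos(5*z)/2 - 222)/(sin(z)^2 + 3*cos(z) + 39)^3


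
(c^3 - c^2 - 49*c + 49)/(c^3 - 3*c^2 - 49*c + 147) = (c - 1)/(c - 3)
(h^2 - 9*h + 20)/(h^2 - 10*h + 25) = (h - 4)/(h - 5)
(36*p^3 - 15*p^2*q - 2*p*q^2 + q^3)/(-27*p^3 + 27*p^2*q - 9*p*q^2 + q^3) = (-4*p - q)/(3*p - q)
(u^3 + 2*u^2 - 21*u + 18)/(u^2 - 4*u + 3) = u + 6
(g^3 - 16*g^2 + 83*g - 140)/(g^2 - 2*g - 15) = (g^2 - 11*g + 28)/(g + 3)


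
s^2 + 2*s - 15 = (s - 3)*(s + 5)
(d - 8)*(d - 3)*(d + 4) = d^3 - 7*d^2 - 20*d + 96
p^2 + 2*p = p*(p + 2)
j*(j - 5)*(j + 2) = j^3 - 3*j^2 - 10*j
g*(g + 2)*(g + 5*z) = g^3 + 5*g^2*z + 2*g^2 + 10*g*z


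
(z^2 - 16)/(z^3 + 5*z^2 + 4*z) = (z - 4)/(z*(z + 1))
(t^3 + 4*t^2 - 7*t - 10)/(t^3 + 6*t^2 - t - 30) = (t + 1)/(t + 3)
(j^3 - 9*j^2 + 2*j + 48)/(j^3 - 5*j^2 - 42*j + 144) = (j + 2)/(j + 6)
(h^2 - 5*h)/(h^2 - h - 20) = h/(h + 4)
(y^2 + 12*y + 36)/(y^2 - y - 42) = (y + 6)/(y - 7)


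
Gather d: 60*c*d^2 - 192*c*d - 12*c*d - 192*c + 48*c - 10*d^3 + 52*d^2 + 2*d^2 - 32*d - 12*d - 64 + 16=-144*c - 10*d^3 + d^2*(60*c + 54) + d*(-204*c - 44) - 48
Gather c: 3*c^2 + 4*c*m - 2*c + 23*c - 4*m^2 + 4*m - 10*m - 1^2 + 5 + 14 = 3*c^2 + c*(4*m + 21) - 4*m^2 - 6*m + 18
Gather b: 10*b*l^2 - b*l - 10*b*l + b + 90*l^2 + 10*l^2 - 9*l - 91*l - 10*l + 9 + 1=b*(10*l^2 - 11*l + 1) + 100*l^2 - 110*l + 10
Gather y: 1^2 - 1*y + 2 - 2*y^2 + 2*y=-2*y^2 + y + 3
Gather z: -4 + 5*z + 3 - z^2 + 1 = -z^2 + 5*z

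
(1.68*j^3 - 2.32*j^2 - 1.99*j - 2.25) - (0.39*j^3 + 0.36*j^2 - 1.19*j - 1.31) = 1.29*j^3 - 2.68*j^2 - 0.8*j - 0.94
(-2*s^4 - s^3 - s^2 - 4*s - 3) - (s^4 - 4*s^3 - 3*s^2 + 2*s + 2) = -3*s^4 + 3*s^3 + 2*s^2 - 6*s - 5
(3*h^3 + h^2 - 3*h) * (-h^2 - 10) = -3*h^5 - h^4 - 27*h^3 - 10*h^2 + 30*h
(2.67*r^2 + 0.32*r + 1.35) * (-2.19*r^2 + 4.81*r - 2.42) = -5.8473*r^4 + 12.1419*r^3 - 7.8787*r^2 + 5.7191*r - 3.267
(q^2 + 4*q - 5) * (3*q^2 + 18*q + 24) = 3*q^4 + 30*q^3 + 81*q^2 + 6*q - 120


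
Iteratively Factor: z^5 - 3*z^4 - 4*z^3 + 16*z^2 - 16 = (z + 1)*(z^4 - 4*z^3 + 16*z - 16) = (z - 2)*(z + 1)*(z^3 - 2*z^2 - 4*z + 8) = (z - 2)*(z + 1)*(z + 2)*(z^2 - 4*z + 4) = (z - 2)^2*(z + 1)*(z + 2)*(z - 2)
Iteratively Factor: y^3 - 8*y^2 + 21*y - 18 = (y - 2)*(y^2 - 6*y + 9) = (y - 3)*(y - 2)*(y - 3)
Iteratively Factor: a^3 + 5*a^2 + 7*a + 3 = (a + 1)*(a^2 + 4*a + 3) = (a + 1)*(a + 3)*(a + 1)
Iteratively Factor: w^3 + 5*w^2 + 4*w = (w + 1)*(w^2 + 4*w) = w*(w + 1)*(w + 4)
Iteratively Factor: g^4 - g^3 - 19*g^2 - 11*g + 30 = (g - 5)*(g^3 + 4*g^2 + g - 6) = (g - 5)*(g + 2)*(g^2 + 2*g - 3) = (g - 5)*(g + 2)*(g + 3)*(g - 1)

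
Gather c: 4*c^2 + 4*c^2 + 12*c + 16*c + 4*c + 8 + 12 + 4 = 8*c^2 + 32*c + 24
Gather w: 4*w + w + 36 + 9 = 5*w + 45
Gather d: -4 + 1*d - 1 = d - 5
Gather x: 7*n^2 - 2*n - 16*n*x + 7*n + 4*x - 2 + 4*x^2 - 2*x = 7*n^2 + 5*n + 4*x^2 + x*(2 - 16*n) - 2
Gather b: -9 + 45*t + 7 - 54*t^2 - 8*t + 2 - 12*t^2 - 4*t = -66*t^2 + 33*t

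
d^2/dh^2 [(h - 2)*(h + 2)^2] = 6*h + 4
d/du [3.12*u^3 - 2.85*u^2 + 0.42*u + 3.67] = 9.36*u^2 - 5.7*u + 0.42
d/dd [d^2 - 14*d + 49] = 2*d - 14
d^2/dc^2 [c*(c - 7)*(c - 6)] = 6*c - 26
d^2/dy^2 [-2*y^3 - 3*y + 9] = -12*y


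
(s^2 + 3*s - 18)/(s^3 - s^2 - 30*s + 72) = 1/(s - 4)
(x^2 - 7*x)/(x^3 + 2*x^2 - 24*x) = (x - 7)/(x^2 + 2*x - 24)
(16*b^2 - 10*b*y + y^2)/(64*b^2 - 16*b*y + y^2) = (-2*b + y)/(-8*b + y)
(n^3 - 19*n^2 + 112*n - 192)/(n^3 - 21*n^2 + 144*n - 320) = (n - 3)/(n - 5)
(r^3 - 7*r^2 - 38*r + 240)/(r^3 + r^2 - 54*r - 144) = (r - 5)/(r + 3)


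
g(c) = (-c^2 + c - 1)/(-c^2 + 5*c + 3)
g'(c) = (1 - 2*c)/(-c^2 + 5*c + 3) + (2*c - 5)*(-c^2 + c - 1)/(-c^2 + 5*c + 3)^2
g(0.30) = -0.18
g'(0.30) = 0.27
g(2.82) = -0.67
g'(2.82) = -0.55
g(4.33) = -2.61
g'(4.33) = -2.92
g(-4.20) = 0.64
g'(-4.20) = -0.02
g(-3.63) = 0.63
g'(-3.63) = -0.02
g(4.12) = -2.09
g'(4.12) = -2.12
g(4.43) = -2.93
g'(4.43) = -3.47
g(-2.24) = 0.62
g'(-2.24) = 0.03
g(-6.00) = 0.68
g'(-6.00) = -0.02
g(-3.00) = 0.62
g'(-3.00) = -0.00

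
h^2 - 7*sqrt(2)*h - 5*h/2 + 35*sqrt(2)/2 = (h - 5/2)*(h - 7*sqrt(2))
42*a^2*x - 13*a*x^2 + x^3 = x*(-7*a + x)*(-6*a + x)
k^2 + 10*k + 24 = (k + 4)*(k + 6)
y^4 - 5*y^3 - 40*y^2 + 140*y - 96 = (y - 8)*(y - 2)*(y - 1)*(y + 6)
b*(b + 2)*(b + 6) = b^3 + 8*b^2 + 12*b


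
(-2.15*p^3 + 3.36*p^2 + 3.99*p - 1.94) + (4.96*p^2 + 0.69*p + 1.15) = -2.15*p^3 + 8.32*p^2 + 4.68*p - 0.79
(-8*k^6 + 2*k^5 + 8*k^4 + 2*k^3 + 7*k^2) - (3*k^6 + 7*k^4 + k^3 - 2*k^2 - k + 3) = -11*k^6 + 2*k^5 + k^4 + k^3 + 9*k^2 + k - 3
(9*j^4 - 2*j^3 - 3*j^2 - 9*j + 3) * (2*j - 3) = 18*j^5 - 31*j^4 - 9*j^2 + 33*j - 9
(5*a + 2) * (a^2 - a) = 5*a^3 - 3*a^2 - 2*a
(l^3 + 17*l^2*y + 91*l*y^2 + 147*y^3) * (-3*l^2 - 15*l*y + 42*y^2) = -3*l^5 - 66*l^4*y - 486*l^3*y^2 - 1092*l^2*y^3 + 1617*l*y^4 + 6174*y^5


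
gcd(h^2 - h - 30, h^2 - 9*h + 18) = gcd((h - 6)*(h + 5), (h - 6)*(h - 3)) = h - 6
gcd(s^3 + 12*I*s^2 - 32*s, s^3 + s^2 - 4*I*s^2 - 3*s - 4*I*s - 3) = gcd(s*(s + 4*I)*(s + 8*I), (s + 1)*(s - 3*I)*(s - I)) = 1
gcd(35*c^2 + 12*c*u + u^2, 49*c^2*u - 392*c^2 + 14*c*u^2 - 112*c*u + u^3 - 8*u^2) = 7*c + u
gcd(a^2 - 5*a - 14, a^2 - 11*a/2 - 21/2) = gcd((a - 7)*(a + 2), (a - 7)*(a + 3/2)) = a - 7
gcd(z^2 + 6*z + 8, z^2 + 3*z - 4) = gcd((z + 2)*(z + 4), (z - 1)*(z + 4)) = z + 4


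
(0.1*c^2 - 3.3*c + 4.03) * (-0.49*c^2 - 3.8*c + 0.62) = -0.049*c^4 + 1.237*c^3 + 10.6273*c^2 - 17.36*c + 2.4986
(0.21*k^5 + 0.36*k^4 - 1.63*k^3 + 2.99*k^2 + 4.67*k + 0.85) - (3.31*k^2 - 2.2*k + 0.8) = 0.21*k^5 + 0.36*k^4 - 1.63*k^3 - 0.32*k^2 + 6.87*k + 0.0499999999999999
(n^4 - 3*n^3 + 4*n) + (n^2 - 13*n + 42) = n^4 - 3*n^3 + n^2 - 9*n + 42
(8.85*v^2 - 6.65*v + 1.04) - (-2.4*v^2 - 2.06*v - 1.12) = 11.25*v^2 - 4.59*v + 2.16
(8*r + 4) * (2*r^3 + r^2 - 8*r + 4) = 16*r^4 + 16*r^3 - 60*r^2 + 16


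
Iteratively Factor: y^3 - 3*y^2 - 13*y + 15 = (y - 1)*(y^2 - 2*y - 15) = (y - 5)*(y - 1)*(y + 3)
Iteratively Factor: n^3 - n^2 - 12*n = (n)*(n^2 - n - 12) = n*(n - 4)*(n + 3)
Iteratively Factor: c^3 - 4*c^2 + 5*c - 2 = (c - 1)*(c^2 - 3*c + 2) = (c - 1)^2*(c - 2)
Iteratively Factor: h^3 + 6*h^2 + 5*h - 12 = (h - 1)*(h^2 + 7*h + 12) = (h - 1)*(h + 3)*(h + 4)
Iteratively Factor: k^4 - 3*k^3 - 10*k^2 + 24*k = (k - 2)*(k^3 - k^2 - 12*k) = (k - 4)*(k - 2)*(k^2 + 3*k) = (k - 4)*(k - 2)*(k + 3)*(k)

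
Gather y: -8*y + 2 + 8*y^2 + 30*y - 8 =8*y^2 + 22*y - 6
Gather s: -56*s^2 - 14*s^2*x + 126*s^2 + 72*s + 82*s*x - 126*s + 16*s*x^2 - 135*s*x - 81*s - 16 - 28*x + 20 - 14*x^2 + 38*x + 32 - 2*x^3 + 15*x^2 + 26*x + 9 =s^2*(70 - 14*x) + s*(16*x^2 - 53*x - 135) - 2*x^3 + x^2 + 36*x + 45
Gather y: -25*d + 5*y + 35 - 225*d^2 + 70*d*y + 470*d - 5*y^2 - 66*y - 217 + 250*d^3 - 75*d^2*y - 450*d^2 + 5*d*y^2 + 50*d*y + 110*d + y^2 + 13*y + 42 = 250*d^3 - 675*d^2 + 555*d + y^2*(5*d - 4) + y*(-75*d^2 + 120*d - 48) - 140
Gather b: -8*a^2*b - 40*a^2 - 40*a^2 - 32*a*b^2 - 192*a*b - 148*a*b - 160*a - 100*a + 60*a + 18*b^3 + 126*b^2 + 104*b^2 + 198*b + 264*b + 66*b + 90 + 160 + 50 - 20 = -80*a^2 - 200*a + 18*b^3 + b^2*(230 - 32*a) + b*(-8*a^2 - 340*a + 528) + 280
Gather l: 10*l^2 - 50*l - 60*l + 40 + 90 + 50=10*l^2 - 110*l + 180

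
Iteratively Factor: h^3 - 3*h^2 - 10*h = (h + 2)*(h^2 - 5*h) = (h - 5)*(h + 2)*(h)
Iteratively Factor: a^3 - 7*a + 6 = (a - 1)*(a^2 + a - 6) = (a - 2)*(a - 1)*(a + 3)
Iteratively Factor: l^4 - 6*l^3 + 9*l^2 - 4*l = (l - 1)*(l^3 - 5*l^2 + 4*l) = (l - 4)*(l - 1)*(l^2 - l) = l*(l - 4)*(l - 1)*(l - 1)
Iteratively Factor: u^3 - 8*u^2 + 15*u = (u)*(u^2 - 8*u + 15) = u*(u - 5)*(u - 3)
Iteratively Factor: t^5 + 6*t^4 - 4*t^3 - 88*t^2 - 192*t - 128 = (t + 2)*(t^4 + 4*t^3 - 12*t^2 - 64*t - 64) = (t - 4)*(t + 2)*(t^3 + 8*t^2 + 20*t + 16) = (t - 4)*(t + 2)^2*(t^2 + 6*t + 8) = (t - 4)*(t + 2)^3*(t + 4)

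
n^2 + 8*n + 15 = (n + 3)*(n + 5)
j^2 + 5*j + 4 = (j + 1)*(j + 4)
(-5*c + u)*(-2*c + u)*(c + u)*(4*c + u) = 40*c^4 + 22*c^3*u - 21*c^2*u^2 - 2*c*u^3 + u^4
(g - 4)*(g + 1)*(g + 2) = g^3 - g^2 - 10*g - 8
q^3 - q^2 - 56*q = q*(q - 8)*(q + 7)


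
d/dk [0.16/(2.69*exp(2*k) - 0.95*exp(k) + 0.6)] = (0.152 - 0.8608*exp(k))*exp(k)/(2.69*exp(2*k) - 0.95*exp(k) + 0.6)^2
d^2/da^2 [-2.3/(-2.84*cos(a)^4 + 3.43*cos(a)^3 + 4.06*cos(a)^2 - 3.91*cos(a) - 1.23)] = (24.0537863195228*(1 - cos(a)^2)^2 - 8.96005603662641*sin(a)^6 - 7.35532959916074*cos(a)^8 + 12.7698492974866*cos(a)^7 + 2.08538062037429*cos(a)^6 - 24.7543031283424*cos(a)^5 + 15.7813260658459*cos(a)^3 + 17.879000754505*cos(a)^2 - 3.71186818566181*cos(a) - 12.7817500923771)/(0.82798833819242*(1 - cos(a)^2)^2 - 1.0*cos(a)^3 + 0.472303206997085*cos(a)^2 + 1.1399416909621*cos(a) - 0.469387755102041)^3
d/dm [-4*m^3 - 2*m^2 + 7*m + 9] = -12*m^2 - 4*m + 7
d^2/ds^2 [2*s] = 0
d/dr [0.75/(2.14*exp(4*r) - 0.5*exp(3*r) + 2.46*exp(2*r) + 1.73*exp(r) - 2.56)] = (-6.42*exp(3*r) + 1.125*exp(2*r) - 3.69*exp(r) - 1.2975)*exp(r)/(2.14*exp(4*r) - 0.5*exp(3*r) + 2.46*exp(2*r) + 1.73*exp(r) - 2.56)^2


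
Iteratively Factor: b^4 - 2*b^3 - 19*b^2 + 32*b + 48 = (b + 4)*(b^3 - 6*b^2 + 5*b + 12) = (b + 1)*(b + 4)*(b^2 - 7*b + 12) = (b - 4)*(b + 1)*(b + 4)*(b - 3)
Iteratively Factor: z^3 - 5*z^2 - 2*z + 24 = (z - 4)*(z^2 - z - 6) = (z - 4)*(z + 2)*(z - 3)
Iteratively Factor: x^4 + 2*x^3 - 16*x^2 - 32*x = (x + 2)*(x^3 - 16*x) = x*(x + 2)*(x^2 - 16) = x*(x - 4)*(x + 2)*(x + 4)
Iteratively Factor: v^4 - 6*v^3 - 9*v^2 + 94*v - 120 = (v - 5)*(v^3 - v^2 - 14*v + 24) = (v - 5)*(v - 2)*(v^2 + v - 12) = (v - 5)*(v - 3)*(v - 2)*(v + 4)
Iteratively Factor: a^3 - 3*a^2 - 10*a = (a + 2)*(a^2 - 5*a) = (a - 5)*(a + 2)*(a)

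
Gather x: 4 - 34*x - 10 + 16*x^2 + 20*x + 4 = 16*x^2 - 14*x - 2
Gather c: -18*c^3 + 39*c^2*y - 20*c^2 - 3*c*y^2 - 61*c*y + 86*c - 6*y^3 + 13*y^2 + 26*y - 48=-18*c^3 + c^2*(39*y - 20) + c*(-3*y^2 - 61*y + 86) - 6*y^3 + 13*y^2 + 26*y - 48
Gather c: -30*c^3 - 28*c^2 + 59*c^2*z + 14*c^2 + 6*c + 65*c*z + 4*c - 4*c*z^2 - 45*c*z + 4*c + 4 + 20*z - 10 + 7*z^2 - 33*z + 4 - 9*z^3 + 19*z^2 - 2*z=-30*c^3 + c^2*(59*z - 14) + c*(-4*z^2 + 20*z + 14) - 9*z^3 + 26*z^2 - 15*z - 2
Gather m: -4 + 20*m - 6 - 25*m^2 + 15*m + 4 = -25*m^2 + 35*m - 6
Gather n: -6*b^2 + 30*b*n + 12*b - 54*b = -6*b^2 + 30*b*n - 42*b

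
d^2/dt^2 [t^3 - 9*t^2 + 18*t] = 6*t - 18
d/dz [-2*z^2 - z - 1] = -4*z - 1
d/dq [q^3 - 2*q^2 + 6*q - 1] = 3*q^2 - 4*q + 6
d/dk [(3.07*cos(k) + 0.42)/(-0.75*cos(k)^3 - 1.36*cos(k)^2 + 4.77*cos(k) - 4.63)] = (-4.605*cos(k)^3 - 5.1202*cos(k)^2 - 1.1424*cos(k) + 16.2175)*sin(k)/(0.5625*cos(k)^6 + 2.04*cos(k)^5 - 5.3054*cos(k)^4 - 6.0294*cos(k)^3 + 35.3465*cos(k)^2 - 44.1702*cos(k) + 21.4369)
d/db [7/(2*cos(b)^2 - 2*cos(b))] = 7*(-sin(b)/cos(b)^2 + 2*tan(b))/(2*(cos(b) - 1)^2)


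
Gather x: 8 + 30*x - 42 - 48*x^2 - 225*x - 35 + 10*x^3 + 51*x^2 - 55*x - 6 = 10*x^3 + 3*x^2 - 250*x - 75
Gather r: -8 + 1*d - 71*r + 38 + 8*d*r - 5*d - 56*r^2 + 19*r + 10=-4*d - 56*r^2 + r*(8*d - 52) + 40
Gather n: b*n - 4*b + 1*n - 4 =-4*b + n*(b + 1) - 4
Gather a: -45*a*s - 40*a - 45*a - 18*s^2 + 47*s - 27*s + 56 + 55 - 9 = a*(-45*s - 85) - 18*s^2 + 20*s + 102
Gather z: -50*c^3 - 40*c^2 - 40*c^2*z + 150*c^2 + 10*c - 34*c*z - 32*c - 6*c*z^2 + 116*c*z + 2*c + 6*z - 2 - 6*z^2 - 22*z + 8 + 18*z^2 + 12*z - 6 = -50*c^3 + 110*c^2 - 20*c + z^2*(12 - 6*c) + z*(-40*c^2 + 82*c - 4)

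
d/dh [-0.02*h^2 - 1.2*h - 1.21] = -0.04*h - 1.2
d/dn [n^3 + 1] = 3*n^2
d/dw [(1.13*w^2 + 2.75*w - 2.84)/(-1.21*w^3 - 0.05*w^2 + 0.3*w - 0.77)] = (1.3673*w^4 + 6.655*w^3 - 9.8327*w^2 - 2.0242*w - 1.2655)/(1.4641*w^6 + 0.121*w^5 - 0.7235*w^4 + 1.8334*w^3 + 0.167*w^2 - 0.462*w + 0.5929)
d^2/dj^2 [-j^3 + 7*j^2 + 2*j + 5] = 14 - 6*j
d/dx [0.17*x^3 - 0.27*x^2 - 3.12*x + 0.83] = 0.51*x^2 - 0.54*x - 3.12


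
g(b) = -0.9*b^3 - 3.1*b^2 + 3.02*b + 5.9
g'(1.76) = -16.26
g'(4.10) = -67.79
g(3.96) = -86.64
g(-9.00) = 383.72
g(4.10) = -95.86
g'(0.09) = 2.44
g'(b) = -2.7*b^2 - 6.2*b + 3.02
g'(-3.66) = -10.46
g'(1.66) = -14.71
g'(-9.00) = -159.88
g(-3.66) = -2.55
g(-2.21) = -6.20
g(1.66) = -1.75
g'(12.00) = -460.18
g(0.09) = 6.15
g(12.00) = -1959.46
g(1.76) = -3.29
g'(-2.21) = 3.53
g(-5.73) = 56.13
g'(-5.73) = -50.10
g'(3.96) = -63.87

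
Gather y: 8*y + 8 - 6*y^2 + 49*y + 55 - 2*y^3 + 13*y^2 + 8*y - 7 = -2*y^3 + 7*y^2 + 65*y + 56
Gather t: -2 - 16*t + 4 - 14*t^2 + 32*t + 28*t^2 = 14*t^2 + 16*t + 2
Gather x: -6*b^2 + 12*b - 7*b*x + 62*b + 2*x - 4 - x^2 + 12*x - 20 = -6*b^2 + 74*b - x^2 + x*(14 - 7*b) - 24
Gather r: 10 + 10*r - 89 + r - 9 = 11*r - 88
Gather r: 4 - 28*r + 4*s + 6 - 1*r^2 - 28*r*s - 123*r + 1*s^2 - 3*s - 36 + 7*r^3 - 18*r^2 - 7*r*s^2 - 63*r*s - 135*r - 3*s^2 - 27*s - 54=7*r^3 - 19*r^2 + r*(-7*s^2 - 91*s - 286) - 2*s^2 - 26*s - 80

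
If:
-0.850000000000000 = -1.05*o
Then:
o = 0.81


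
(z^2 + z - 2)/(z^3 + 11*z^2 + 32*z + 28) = (z - 1)/(z^2 + 9*z + 14)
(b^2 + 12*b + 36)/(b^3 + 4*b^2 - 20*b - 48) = (b + 6)/(b^2 - 2*b - 8)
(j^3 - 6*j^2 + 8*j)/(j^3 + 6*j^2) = (j^2 - 6*j + 8)/(j*(j + 6))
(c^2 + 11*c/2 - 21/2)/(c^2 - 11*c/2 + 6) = (c + 7)/(c - 4)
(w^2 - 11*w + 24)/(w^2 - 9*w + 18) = (w - 8)/(w - 6)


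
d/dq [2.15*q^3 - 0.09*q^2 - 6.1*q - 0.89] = 6.45*q^2 - 0.18*q - 6.1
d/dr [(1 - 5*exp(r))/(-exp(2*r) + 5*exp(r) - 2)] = (-5*exp(2*r) + 2*exp(r) + 5)*exp(r)/(exp(4*r) - 10*exp(3*r) + 29*exp(2*r) - 20*exp(r) + 4)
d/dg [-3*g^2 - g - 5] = -6*g - 1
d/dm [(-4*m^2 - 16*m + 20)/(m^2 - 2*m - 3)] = 8*(3*m^2 - 2*m + 11)/(m^4 - 4*m^3 - 2*m^2 + 12*m + 9)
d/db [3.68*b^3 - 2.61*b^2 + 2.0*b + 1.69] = 11.04*b^2 - 5.22*b + 2.0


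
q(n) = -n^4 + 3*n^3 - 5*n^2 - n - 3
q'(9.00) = -2278.00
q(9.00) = -4791.00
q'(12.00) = -5737.00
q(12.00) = -16287.00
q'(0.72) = -5.03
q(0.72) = -5.46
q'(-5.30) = 900.32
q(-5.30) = -1373.83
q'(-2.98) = 214.58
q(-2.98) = -202.67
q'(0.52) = -4.33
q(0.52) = -4.52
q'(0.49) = -4.21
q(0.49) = -4.40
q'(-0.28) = 2.59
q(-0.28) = -3.18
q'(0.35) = -3.57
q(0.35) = -3.85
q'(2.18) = -21.47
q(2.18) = -20.45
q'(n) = -4*n^3 + 9*n^2 - 10*n - 1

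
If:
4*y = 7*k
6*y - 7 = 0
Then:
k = 2/3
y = 7/6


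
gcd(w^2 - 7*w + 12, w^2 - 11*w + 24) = w - 3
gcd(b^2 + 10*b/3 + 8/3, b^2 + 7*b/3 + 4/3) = b + 4/3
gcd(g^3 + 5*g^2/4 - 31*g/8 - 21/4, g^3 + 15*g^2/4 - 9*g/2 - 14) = g^2 - g/4 - 7/2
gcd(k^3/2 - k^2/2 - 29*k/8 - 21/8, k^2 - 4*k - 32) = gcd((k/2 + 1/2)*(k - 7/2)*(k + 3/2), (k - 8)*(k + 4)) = 1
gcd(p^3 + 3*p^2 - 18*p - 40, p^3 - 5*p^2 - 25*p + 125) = p + 5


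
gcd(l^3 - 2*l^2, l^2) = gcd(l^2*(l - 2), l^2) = l^2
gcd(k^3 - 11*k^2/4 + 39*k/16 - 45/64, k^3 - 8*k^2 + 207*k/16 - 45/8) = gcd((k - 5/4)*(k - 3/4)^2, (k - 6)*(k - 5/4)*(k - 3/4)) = k^2 - 2*k + 15/16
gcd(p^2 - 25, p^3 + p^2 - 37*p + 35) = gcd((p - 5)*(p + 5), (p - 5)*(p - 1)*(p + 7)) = p - 5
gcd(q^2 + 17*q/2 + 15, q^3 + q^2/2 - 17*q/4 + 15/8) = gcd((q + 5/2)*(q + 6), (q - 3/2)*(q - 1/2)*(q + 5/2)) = q + 5/2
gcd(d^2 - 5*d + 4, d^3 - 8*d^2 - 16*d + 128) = d - 4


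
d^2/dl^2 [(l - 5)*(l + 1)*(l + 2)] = 6*l - 4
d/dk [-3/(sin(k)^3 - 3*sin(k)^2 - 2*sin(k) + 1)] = 3*(3*sin(k)^2 - 6*sin(k) - 2)*cos(k)/(sin(k)^3 - 3*sin(k)^2 - 2*sin(k) + 1)^2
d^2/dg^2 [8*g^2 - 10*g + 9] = 16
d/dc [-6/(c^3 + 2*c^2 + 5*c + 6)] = 6*(3*c^2 + 4*c + 5)/(c^3 + 2*c^2 + 5*c + 6)^2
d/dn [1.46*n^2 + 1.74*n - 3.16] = 2.92*n + 1.74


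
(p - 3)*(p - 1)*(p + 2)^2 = p^4 - 9*p^2 - 4*p + 12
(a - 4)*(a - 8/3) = a^2 - 20*a/3 + 32/3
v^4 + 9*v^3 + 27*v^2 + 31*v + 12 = (v + 1)^2*(v + 3)*(v + 4)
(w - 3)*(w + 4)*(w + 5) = w^3 + 6*w^2 - 7*w - 60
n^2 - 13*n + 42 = (n - 7)*(n - 6)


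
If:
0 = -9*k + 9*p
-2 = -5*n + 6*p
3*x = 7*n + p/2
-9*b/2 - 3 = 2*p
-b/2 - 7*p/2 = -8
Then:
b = -106/59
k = 150/59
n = 1018/295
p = 150/59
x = 7501/885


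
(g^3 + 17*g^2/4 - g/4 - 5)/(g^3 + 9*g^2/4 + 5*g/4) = (g^2 + 3*g - 4)/(g*(g + 1))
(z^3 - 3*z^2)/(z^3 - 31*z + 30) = z^2*(z - 3)/(z^3 - 31*z + 30)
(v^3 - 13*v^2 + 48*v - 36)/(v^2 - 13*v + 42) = (v^2 - 7*v + 6)/(v - 7)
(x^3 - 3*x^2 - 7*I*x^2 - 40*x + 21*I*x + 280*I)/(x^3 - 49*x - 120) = (x - 7*I)/(x + 3)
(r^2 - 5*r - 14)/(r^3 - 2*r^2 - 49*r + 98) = (r + 2)/(r^2 + 5*r - 14)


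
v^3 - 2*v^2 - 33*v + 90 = (v - 5)*(v - 3)*(v + 6)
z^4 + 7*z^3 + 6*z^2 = z^2*(z + 1)*(z + 6)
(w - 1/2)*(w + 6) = w^2 + 11*w/2 - 3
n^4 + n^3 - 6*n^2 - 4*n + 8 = (n - 2)*(n - 1)*(n + 2)^2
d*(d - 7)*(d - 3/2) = d^3 - 17*d^2/2 + 21*d/2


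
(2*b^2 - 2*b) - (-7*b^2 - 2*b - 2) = 9*b^2 + 2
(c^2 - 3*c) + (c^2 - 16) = 2*c^2 - 3*c - 16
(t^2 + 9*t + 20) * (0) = 0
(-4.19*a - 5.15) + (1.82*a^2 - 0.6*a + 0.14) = 1.82*a^2 - 4.79*a - 5.01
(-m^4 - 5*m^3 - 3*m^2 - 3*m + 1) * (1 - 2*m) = 2*m^5 + 9*m^4 + m^3 + 3*m^2 - 5*m + 1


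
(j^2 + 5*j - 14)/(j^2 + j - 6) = (j + 7)/(j + 3)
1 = 1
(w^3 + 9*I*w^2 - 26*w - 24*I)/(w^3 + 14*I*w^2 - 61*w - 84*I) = (w + 2*I)/(w + 7*I)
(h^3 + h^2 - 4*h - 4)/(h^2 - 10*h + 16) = (h^2 + 3*h + 2)/(h - 8)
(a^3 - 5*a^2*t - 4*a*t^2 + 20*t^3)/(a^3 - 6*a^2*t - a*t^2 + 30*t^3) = (-a + 2*t)/(-a + 3*t)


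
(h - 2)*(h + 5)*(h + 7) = h^3 + 10*h^2 + 11*h - 70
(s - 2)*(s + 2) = s^2 - 4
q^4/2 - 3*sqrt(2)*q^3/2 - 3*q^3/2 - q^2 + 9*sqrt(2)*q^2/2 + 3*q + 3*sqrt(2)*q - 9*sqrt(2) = (q/2 + sqrt(2)/2)*(q - 3)*(q - 3*sqrt(2))*(q - sqrt(2))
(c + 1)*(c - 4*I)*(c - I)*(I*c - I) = I*c^4 + 5*c^3 - 5*I*c^2 - 5*c + 4*I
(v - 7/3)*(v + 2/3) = v^2 - 5*v/3 - 14/9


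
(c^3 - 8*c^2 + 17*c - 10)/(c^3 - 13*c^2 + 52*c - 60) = (c - 1)/(c - 6)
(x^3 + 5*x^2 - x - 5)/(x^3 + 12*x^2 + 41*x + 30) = (x - 1)/(x + 6)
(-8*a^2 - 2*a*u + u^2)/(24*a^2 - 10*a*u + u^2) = (2*a + u)/(-6*a + u)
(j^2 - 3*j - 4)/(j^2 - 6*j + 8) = (j + 1)/(j - 2)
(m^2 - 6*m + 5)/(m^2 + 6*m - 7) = (m - 5)/(m + 7)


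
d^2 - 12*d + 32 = (d - 8)*(d - 4)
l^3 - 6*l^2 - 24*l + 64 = (l - 8)*(l - 2)*(l + 4)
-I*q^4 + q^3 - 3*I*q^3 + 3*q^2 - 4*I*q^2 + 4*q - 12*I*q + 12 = (q + 3)*(q - 2*I)*(q + 2*I)*(-I*q + 1)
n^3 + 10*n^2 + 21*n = n*(n + 3)*(n + 7)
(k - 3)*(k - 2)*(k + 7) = k^3 + 2*k^2 - 29*k + 42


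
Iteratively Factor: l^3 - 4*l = (l + 2)*(l^2 - 2*l) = (l - 2)*(l + 2)*(l)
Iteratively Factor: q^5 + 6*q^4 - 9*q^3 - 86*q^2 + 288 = (q + 4)*(q^4 + 2*q^3 - 17*q^2 - 18*q + 72) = (q - 2)*(q + 4)*(q^3 + 4*q^2 - 9*q - 36) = (q - 2)*(q + 3)*(q + 4)*(q^2 + q - 12) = (q - 2)*(q + 3)*(q + 4)^2*(q - 3)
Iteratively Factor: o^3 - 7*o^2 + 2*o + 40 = (o - 5)*(o^2 - 2*o - 8) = (o - 5)*(o + 2)*(o - 4)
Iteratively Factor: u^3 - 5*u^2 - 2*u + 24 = (u - 3)*(u^2 - 2*u - 8) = (u - 4)*(u - 3)*(u + 2)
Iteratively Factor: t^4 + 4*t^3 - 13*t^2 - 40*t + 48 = (t - 1)*(t^3 + 5*t^2 - 8*t - 48) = (t - 1)*(t + 4)*(t^2 + t - 12) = (t - 1)*(t + 4)^2*(t - 3)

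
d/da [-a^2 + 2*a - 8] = 2 - 2*a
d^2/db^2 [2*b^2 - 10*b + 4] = 4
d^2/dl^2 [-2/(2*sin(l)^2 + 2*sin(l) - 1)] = 4*(8*sin(l)^4 + 6*sin(l)^3 - 6*sin(l)^2 - 11*sin(l) - 6)/(2*sin(l) - cos(2*l))^3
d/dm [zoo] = 0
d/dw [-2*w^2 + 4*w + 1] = 4 - 4*w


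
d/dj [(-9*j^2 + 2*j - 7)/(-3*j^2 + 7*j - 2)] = 3*(-19*j^2 - 2*j + 15)/(9*j^4 - 42*j^3 + 61*j^2 - 28*j + 4)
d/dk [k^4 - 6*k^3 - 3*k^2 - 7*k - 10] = 4*k^3 - 18*k^2 - 6*k - 7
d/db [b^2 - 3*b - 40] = 2*b - 3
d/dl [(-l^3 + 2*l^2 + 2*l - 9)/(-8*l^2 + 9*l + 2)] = (8*l^4 - 18*l^3 + 28*l^2 - 136*l + 85)/(64*l^4 - 144*l^3 + 49*l^2 + 36*l + 4)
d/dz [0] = 0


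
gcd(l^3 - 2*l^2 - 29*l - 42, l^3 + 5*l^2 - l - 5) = 1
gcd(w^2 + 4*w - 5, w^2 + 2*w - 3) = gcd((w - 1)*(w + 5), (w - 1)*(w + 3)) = w - 1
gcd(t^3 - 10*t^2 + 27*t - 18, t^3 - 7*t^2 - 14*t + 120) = t - 6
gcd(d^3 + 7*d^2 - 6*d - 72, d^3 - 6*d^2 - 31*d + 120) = d - 3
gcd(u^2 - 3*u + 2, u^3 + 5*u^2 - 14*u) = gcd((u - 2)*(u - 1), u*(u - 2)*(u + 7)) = u - 2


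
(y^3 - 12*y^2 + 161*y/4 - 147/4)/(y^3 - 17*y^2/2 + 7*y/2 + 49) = (y - 3/2)/(y + 2)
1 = 1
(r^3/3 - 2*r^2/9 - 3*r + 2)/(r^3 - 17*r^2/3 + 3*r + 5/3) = (3*r^3 - 2*r^2 - 27*r + 18)/(3*(3*r^3 - 17*r^2 + 9*r + 5))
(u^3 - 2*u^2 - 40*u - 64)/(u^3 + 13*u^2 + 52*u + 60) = (u^2 - 4*u - 32)/(u^2 + 11*u + 30)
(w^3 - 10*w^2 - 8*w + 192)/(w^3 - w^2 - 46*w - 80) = (w^2 - 2*w - 24)/(w^2 + 7*w + 10)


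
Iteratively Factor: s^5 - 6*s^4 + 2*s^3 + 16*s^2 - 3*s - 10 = (s - 2)*(s^4 - 4*s^3 - 6*s^2 + 4*s + 5) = (s - 2)*(s - 1)*(s^3 - 3*s^2 - 9*s - 5) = (s - 2)*(s - 1)*(s + 1)*(s^2 - 4*s - 5) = (s - 2)*(s - 1)*(s + 1)^2*(s - 5)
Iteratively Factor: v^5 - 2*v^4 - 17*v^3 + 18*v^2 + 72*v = (v + 3)*(v^4 - 5*v^3 - 2*v^2 + 24*v) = v*(v + 3)*(v^3 - 5*v^2 - 2*v + 24) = v*(v + 2)*(v + 3)*(v^2 - 7*v + 12) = v*(v - 4)*(v + 2)*(v + 3)*(v - 3)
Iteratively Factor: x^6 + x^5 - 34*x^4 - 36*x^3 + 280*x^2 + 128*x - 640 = (x - 5)*(x^5 + 6*x^4 - 4*x^3 - 56*x^2 + 128) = (x - 5)*(x + 4)*(x^4 + 2*x^3 - 12*x^2 - 8*x + 32) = (x - 5)*(x + 4)^2*(x^3 - 2*x^2 - 4*x + 8) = (x - 5)*(x - 2)*(x + 4)^2*(x^2 - 4) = (x - 5)*(x - 2)*(x + 2)*(x + 4)^2*(x - 2)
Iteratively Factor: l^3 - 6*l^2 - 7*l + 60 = (l - 5)*(l^2 - l - 12) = (l - 5)*(l - 4)*(l + 3)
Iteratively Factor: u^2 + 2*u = (u + 2)*(u)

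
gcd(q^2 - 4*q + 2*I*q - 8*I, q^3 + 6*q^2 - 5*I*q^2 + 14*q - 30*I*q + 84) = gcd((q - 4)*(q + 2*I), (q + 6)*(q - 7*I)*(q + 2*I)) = q + 2*I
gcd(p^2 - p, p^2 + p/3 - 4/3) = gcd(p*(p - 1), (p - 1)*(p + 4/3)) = p - 1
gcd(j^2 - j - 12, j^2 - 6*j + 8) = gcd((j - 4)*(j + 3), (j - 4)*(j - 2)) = j - 4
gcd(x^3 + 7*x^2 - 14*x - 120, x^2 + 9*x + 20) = x + 5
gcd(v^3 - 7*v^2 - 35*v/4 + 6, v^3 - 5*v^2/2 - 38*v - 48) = v^2 - 13*v/2 - 12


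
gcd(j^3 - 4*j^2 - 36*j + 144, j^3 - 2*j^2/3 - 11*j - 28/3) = j - 4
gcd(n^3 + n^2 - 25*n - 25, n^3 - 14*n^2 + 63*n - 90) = n - 5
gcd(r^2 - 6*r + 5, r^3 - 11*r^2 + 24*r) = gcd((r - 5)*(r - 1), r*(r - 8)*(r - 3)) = 1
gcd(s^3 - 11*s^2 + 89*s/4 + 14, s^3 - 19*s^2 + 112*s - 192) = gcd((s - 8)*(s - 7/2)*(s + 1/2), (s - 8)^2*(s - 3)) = s - 8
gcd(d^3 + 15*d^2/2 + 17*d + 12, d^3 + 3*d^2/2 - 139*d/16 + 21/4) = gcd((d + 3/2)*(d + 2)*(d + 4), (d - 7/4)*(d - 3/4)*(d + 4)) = d + 4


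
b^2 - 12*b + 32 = (b - 8)*(b - 4)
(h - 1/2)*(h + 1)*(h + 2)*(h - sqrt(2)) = h^4 - sqrt(2)*h^3 + 5*h^3/2 - 5*sqrt(2)*h^2/2 + h^2/2 - h - sqrt(2)*h/2 + sqrt(2)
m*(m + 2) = m^2 + 2*m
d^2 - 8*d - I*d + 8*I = (d - 8)*(d - I)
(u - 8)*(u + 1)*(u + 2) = u^3 - 5*u^2 - 22*u - 16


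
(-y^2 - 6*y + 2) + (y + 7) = -y^2 - 5*y + 9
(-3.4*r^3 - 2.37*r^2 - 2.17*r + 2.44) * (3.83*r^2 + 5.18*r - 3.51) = -13.022*r^5 - 26.6891*r^4 - 8.6537*r^3 + 6.4233*r^2 + 20.2559*r - 8.5644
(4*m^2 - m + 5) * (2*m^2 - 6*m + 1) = 8*m^4 - 26*m^3 + 20*m^2 - 31*m + 5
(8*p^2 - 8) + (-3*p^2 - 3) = 5*p^2 - 11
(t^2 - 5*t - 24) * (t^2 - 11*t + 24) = t^4 - 16*t^3 + 55*t^2 + 144*t - 576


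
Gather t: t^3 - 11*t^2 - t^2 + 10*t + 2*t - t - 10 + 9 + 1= t^3 - 12*t^2 + 11*t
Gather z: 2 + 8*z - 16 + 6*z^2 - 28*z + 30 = 6*z^2 - 20*z + 16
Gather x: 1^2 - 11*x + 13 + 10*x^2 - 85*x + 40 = 10*x^2 - 96*x + 54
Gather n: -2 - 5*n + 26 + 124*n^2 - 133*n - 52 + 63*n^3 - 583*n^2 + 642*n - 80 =63*n^3 - 459*n^2 + 504*n - 108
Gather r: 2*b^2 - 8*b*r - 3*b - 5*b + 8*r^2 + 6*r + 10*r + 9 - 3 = 2*b^2 - 8*b + 8*r^2 + r*(16 - 8*b) + 6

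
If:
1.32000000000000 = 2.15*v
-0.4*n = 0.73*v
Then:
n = -1.12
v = 0.61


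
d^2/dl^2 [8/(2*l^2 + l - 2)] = 16*(-4*l^2 - 2*l + (4*l + 1)^2 + 4)/(2*l^2 + l - 2)^3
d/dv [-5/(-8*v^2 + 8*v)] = 5*(1 - 2*v)/(8*v^2*(v - 1)^2)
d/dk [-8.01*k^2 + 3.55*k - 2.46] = 3.55 - 16.02*k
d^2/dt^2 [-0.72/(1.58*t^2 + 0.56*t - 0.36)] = (3.594816*t^2 + 1.274112*t - 0.72*(3.16*t + 0.56)*(6.32*t + 1.12) - 0.819072)/(1.58*t^2 + 0.56*t - 0.36)^3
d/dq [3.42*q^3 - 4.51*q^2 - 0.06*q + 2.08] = 10.26*q^2 - 9.02*q - 0.06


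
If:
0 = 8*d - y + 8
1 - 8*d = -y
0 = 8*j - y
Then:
No Solution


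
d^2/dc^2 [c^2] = 2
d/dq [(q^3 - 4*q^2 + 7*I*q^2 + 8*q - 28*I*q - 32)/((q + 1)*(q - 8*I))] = (q^4 + q^3*(2 - 16*I) + q^2*(44 + 43*I) + q*(176 + 64*I) - 192 - 320*I)/(q^4 + q^3*(2 - 16*I) + q^2*(-63 - 32*I) + q*(-128 - 16*I) - 64)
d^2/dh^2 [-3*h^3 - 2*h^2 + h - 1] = -18*h - 4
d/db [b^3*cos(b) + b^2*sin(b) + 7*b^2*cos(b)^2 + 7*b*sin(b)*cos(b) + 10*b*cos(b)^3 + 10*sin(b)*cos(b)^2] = -b^3*sin(b) - 7*b^2*sin(2*b) + 4*b^2*cos(b) - 11*b*sin(b)/2 - 15*b*sin(3*b)/2 + 14*b*cos(2*b) + 7*b + 7*sin(2*b)/2 + 10*cos(b) + 10*cos(3*b)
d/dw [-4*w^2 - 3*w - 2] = -8*w - 3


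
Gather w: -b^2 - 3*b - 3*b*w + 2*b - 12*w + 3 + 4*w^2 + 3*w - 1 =-b^2 - b + 4*w^2 + w*(-3*b - 9) + 2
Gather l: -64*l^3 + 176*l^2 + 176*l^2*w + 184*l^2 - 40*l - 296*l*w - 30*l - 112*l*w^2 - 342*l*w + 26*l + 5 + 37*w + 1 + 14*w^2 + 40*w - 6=-64*l^3 + l^2*(176*w + 360) + l*(-112*w^2 - 638*w - 44) + 14*w^2 + 77*w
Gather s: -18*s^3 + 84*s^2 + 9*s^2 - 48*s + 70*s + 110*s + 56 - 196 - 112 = -18*s^3 + 93*s^2 + 132*s - 252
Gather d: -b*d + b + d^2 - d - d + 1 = b + d^2 + d*(-b - 2) + 1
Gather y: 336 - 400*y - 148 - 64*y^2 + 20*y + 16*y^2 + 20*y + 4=-48*y^2 - 360*y + 192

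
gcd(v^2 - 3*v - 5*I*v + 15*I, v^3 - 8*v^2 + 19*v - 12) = v - 3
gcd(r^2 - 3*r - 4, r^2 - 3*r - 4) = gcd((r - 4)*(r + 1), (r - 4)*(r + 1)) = r^2 - 3*r - 4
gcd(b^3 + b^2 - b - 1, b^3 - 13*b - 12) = b + 1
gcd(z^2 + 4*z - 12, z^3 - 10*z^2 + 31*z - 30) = z - 2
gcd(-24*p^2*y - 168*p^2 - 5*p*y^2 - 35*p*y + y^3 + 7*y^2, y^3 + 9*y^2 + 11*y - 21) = y + 7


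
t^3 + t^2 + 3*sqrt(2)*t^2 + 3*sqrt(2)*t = t*(t + 1)*(t + 3*sqrt(2))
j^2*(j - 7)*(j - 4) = j^4 - 11*j^3 + 28*j^2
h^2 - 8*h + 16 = (h - 4)^2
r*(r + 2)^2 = r^3 + 4*r^2 + 4*r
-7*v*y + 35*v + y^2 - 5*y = (-7*v + y)*(y - 5)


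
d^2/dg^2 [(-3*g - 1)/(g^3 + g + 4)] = 2*(-(3*g + 1)*(3*g^2 + 1)^2 + 3*(3*g^2 + g*(3*g + 1) + 1)*(g^3 + g + 4))/(g^3 + g + 4)^3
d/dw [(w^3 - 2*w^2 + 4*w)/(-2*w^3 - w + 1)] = (-4*w^4 + 14*w^3 + 5*w^2 - 4*w + 4)/(4*w^6 + 4*w^4 - 4*w^3 + w^2 - 2*w + 1)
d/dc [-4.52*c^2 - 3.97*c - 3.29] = -9.04*c - 3.97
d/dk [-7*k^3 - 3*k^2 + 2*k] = -21*k^2 - 6*k + 2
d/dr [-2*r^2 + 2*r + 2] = 2 - 4*r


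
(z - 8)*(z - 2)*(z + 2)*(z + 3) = z^4 - 5*z^3 - 28*z^2 + 20*z + 96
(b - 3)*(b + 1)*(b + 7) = b^3 + 5*b^2 - 17*b - 21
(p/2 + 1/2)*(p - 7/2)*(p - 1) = p^3/2 - 7*p^2/4 - p/2 + 7/4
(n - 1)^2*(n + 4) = n^3 + 2*n^2 - 7*n + 4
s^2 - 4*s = s*(s - 4)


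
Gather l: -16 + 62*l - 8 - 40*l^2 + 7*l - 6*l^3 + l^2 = -6*l^3 - 39*l^2 + 69*l - 24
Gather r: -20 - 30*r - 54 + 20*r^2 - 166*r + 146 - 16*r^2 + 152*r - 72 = 4*r^2 - 44*r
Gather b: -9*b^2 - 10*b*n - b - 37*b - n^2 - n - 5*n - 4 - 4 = -9*b^2 + b*(-10*n - 38) - n^2 - 6*n - 8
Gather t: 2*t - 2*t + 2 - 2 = 0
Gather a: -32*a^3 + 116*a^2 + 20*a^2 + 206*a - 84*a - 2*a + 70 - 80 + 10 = -32*a^3 + 136*a^2 + 120*a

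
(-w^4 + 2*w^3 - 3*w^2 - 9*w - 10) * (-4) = 4*w^4 - 8*w^3 + 12*w^2 + 36*w + 40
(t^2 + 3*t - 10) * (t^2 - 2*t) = t^4 + t^3 - 16*t^2 + 20*t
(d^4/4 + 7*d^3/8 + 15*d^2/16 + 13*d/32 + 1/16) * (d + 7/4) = d^5/4 + 21*d^4/16 + 79*d^3/32 + 131*d^2/64 + 99*d/128 + 7/64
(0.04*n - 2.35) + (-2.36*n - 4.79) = -2.32*n - 7.14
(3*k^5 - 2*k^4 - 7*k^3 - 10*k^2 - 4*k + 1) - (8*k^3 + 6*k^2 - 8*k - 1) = 3*k^5 - 2*k^4 - 15*k^3 - 16*k^2 + 4*k + 2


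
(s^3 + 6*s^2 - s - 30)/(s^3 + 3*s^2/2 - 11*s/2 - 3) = 2*(s + 5)/(2*s + 1)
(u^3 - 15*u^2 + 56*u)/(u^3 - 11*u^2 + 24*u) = (u - 7)/(u - 3)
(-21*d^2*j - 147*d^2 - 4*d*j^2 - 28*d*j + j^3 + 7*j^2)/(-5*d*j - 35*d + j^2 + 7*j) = (21*d^2 + 4*d*j - j^2)/(5*d - j)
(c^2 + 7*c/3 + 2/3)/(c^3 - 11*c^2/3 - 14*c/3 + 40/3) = (3*c + 1)/(3*c^2 - 17*c + 20)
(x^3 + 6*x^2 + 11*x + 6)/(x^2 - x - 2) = (x^2 + 5*x + 6)/(x - 2)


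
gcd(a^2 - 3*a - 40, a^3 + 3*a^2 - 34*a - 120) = a + 5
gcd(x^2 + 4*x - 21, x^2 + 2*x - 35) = x + 7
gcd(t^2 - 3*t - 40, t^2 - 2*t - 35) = t + 5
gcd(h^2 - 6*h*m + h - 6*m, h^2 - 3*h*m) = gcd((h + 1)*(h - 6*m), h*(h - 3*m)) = 1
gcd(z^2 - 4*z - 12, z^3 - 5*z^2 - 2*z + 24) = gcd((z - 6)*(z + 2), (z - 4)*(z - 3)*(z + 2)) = z + 2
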